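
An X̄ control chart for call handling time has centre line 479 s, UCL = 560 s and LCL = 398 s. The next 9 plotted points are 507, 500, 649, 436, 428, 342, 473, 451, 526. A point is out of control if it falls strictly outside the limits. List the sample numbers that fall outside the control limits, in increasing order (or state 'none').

Compare each point to [398, 560]: sample 3 = 649 > UCL; sample 6 = 342 < LCL.

3, 6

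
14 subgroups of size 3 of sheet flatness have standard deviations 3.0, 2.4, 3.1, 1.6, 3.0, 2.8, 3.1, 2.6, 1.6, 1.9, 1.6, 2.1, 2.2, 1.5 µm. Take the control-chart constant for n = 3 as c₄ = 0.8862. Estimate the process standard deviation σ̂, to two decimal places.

s̄ = (3.0 + 2.4 + 3.1 + 1.6 + 3.0 + 2.8 + 3.1 + 2.6 + 1.6 + 1.9 + 1.6 + 2.1 + 2.2 + 1.5) / 14 = 2.3214
σ̂ = s̄ / c₄ = 2.3214 / 0.8862 = 2.6195

2.62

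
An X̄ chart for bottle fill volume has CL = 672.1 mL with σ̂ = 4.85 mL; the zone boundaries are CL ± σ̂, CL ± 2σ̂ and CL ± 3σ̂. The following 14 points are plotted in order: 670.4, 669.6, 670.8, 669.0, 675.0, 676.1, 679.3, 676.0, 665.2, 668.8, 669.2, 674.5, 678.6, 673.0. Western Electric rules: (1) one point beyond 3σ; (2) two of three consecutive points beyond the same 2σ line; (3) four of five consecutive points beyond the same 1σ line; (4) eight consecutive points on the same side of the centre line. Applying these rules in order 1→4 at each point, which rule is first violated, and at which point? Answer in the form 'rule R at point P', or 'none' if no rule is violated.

none

Zone of each point (C = within 1σ̂, B = 1σ̂–2σ̂, A = 2σ̂–3σ̂, * = beyond 3σ̂; sign = side of CL): 1:-C, 2:-C, 3:-C, 4:-C, 5:+C, 6:+C, 7:+B, 8:+C, 9:-B, 10:-C, 11:-C, 12:+C, 13:+B, 14:+C
No rule fires across all 14 points.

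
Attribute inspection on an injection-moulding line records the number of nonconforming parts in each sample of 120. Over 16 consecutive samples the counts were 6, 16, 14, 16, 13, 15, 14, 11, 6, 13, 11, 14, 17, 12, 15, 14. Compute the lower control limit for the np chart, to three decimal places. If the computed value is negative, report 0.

2.745

p̄ = Σdᵢ / (k·n) = 207 / (16 × 120) = 0.10781
LCL = np̄ − 3·√(np̄(1−p̄)) = 12.9375 − 3 × 3.3975 = 2.7451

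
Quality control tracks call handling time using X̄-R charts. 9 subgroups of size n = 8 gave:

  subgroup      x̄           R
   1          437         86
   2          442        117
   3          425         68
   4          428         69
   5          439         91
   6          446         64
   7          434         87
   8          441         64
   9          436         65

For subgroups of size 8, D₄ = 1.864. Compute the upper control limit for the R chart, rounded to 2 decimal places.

147.26

R̄ = (86 + 117 + 68 + 69 + 91 + 64 + 87 + 64 + 65) / 9 = 711.0000 / 9 = 79.0000
UCL_R = D₄·R̄ = 1.864 × 79.0000 = 147.2560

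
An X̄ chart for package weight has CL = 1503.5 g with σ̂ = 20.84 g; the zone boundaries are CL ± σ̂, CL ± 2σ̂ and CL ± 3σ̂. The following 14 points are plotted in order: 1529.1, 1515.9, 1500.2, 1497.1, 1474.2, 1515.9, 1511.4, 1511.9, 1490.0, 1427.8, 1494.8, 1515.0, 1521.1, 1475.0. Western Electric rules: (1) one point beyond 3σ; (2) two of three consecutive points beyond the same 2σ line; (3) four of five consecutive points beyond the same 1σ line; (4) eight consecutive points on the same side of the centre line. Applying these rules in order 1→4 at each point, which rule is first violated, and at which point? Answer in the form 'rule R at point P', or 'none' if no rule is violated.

Zone of each point (C = within 1σ̂, B = 1σ̂–2σ̂, A = 2σ̂–3σ̂, * = beyond 3σ̂; sign = side of CL): 1:+B, 2:+C, 3:-C, 4:-C, 5:-B, 6:+C, 7:+C, 8:+C, 9:-C, 10:-*, 11:-C, 12:+C, 13:+C, 14:-B
Rule 1 (one point beyond the 3σ limits) is satisfied at point 10.

rule 1 at point 10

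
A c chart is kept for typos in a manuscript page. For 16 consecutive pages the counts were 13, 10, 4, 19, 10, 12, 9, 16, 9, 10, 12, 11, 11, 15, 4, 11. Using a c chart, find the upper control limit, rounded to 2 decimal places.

20.95

c̄ = (13 + 10 + 4 + 19 + 10 + 12 + 9 + 16 + 9 + 10 + 12 + 11 + 11 + 15 + 4 + 11) / 16 = 176 / 16 = 11.0000
UCL = c̄ + 3√c̄ = 11.0000 + 3 × √11.0000 = 11.0000 + 3 × 3.3166 = 20.9499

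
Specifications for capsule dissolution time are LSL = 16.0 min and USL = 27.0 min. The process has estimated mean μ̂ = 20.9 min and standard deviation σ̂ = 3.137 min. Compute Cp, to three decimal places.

Cp = (USL − LSL) / (6σ̂) = (27.0 − 16.0) / (6 × 3.137) = 11.0000 / 18.8220 = 0.5844

0.584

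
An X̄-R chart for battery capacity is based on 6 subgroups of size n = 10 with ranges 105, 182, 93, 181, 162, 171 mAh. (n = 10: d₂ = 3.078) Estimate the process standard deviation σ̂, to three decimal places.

48.408

R̄ = (105 + 182 + 93 + 181 + 162 + 171) / 6 = 149.0000
σ̂ = R̄ / d₂ = 149.0000 / 3.078 = 48.4081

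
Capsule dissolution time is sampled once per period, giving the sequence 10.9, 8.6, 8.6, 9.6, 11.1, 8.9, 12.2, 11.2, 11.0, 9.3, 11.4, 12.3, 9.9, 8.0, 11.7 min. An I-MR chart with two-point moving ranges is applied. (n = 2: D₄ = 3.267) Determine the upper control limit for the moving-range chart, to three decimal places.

Moving ranges: 2.3, 0.0, 1.0, 1.5, 2.2, 3.3, 1.0, 0.2, 1.7, 2.1, 0.9, 2.4, 1.9, 3.7; M̄R̄ = 24.2000 / 14 = 1.7286
UCL_MR = D₄·M̄R̄ = 3.267 × 1.7286 = 5.6472

5.647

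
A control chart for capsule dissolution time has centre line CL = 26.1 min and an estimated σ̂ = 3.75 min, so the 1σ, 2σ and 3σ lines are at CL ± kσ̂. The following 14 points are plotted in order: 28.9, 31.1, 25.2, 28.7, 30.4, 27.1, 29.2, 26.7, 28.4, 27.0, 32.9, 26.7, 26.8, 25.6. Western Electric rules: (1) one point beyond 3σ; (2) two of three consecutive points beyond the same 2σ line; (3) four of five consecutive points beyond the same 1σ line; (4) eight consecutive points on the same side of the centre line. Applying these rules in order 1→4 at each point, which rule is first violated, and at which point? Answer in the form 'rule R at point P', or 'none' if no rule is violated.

rule 4 at point 11

Zone of each point (C = within 1σ̂, B = 1σ̂–2σ̂, A = 2σ̂–3σ̂, * = beyond 3σ̂; sign = side of CL): 1:+C, 2:+B, 3:-C, 4:+C, 5:+B, 6:+C, 7:+C, 8:+C, 9:+C, 10:+C, 11:+B, 12:+C, 13:+C, 14:-C
Rule 4 (eight consecutive points on the same side of the centre line) is satisfied at point 11.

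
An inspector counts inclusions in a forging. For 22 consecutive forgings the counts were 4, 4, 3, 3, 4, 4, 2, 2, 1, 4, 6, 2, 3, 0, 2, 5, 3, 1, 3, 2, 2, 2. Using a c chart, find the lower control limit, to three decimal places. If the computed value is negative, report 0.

0.000

c̄ = (4 + 4 + 3 + 3 + 4 + 4 + 2 + 2 + 1 + 4 + 6 + 2 + 3 + 0 + 2 + 5 + 3 + 1 + 3 + 2 + 2 + 2) / 22 = 62 / 22 = 2.8182
LCL = c̄ − 3√c̄ = 2.8182 − 3 × 1.6787 = -2.2181 → 0 (cannot be negative)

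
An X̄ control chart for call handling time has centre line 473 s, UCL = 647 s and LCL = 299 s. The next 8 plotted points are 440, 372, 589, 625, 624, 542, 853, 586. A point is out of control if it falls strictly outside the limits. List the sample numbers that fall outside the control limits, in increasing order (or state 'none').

Compare each point to [299, 647]: sample 7 = 853 > UCL.

7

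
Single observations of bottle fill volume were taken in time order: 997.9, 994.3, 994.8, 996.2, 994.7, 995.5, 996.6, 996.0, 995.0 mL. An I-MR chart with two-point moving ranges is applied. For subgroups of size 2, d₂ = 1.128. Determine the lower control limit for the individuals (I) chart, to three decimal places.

X̄ = (997.9 + 994.3 + 994.8 + 996.2 + 994.7 + 995.5 + 996.6 + 996.0 + 995.0) / 9 = 995.6667
Moving ranges: 3.6, 0.5, 1.4, 1.5, 0.8, 1.1, 0.6, 1.0; M̄R̄ = 10.5000 / 8 = 1.3125
LCL = X̄ − 3·M̄R̄/d₂ = 995.6667 − 3 × 1.3125 / 1.128 = 992.1760

992.176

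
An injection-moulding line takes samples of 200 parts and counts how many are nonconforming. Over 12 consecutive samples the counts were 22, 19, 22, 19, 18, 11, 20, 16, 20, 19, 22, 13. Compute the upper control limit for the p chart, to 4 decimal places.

p̄ = Σdᵢ / (k·n) = 221 / (12 × 200) = 0.09208
UCL = p̄ + 3·√(p̄(1−p̄)/n) = 0.09208 + 3 × √(0.09208×0.90792/200) = 0.09208 + 3 × 0.02045 = 0.15342

0.1534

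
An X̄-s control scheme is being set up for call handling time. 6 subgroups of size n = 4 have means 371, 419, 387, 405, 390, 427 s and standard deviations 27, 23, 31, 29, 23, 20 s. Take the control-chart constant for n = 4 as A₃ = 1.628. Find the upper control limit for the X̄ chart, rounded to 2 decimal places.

X̄̄ = (371 + 419 + 387 + 405 + 390 + 427) / 6 = 399.8333
s̄ = (27 + 23 + 31 + 29 + 23 + 20) / 6 = 25.5000
UCL = X̄̄ + A₃·s̄ = 399.8333 + 1.628 × 25.5000 = 441.3473

441.35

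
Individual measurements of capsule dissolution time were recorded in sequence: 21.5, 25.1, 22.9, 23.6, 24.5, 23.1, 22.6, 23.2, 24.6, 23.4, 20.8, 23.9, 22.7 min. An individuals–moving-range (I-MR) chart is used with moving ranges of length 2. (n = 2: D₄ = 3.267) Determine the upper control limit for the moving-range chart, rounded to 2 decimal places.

Moving ranges: 3.6, 2.2, 0.7, 0.9, 1.4, 0.5, 0.6, 1.4, 1.2, 2.6, 3.1, 1.2; M̄R̄ = 19.4000 / 12 = 1.6167
UCL_MR = D₄·M̄R̄ = 3.267 × 1.6167 = 5.2816

5.28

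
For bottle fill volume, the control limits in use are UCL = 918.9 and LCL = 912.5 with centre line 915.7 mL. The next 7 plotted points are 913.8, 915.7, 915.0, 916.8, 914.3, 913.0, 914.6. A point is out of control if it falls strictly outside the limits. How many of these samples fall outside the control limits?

0

All 7 points lie within [912.5, 918.9].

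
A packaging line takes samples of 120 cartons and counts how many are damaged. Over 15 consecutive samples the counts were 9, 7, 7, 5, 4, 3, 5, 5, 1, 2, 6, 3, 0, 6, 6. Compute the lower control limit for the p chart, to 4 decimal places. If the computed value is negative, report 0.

p̄ = Σdᵢ / (k·n) = 69 / (15 × 120) = 0.03833
LCL = p̄ − 3·√(p̄(1−p̄)/n) = 0.03833 − 3 × 0.01753 = -0.01425 → 0 (negative, so LCL = 0)

0.0000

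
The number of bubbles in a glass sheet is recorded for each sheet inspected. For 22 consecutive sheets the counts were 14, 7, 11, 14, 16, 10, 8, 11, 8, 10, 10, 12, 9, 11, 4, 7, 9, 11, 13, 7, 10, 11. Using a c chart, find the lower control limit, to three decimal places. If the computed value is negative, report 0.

0.585

c̄ = (14 + 7 + 11 + 14 + 16 + 10 + 8 + 11 + 8 + 10 + 10 + 12 + 9 + 11 + 4 + 7 + 9 + 11 + 13 + 7 + 10 + 11) / 22 = 223 / 22 = 10.1364
LCL = c̄ − 3√c̄ = 10.1364 − 3 × 3.1838 = 0.5851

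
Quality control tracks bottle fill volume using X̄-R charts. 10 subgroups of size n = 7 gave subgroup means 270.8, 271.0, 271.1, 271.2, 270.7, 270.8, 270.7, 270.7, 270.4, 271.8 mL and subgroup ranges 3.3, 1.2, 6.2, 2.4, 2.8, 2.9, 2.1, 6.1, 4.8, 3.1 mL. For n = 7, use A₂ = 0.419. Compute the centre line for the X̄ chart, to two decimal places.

270.92

X̄̄ = (270.8 + 271.0 + 271.1 + 271.2 + 270.7 + 270.8 + 270.7 + 270.7 + 270.4 + 271.8) / 10 = 2709.2000 / 10 = 270.9200
CL = X̄̄ = 270.9200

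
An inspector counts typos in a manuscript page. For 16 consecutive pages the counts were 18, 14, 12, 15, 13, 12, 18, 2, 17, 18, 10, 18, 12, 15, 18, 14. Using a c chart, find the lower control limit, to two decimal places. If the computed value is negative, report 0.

2.85

c̄ = (18 + 14 + 12 + 15 + 13 + 12 + 18 + 2 + 17 + 18 + 10 + 18 + 12 + 15 + 18 + 14) / 16 = 226 / 16 = 14.1250
LCL = c̄ − 3√c̄ = 14.1250 − 3 × 3.7583 = 2.8500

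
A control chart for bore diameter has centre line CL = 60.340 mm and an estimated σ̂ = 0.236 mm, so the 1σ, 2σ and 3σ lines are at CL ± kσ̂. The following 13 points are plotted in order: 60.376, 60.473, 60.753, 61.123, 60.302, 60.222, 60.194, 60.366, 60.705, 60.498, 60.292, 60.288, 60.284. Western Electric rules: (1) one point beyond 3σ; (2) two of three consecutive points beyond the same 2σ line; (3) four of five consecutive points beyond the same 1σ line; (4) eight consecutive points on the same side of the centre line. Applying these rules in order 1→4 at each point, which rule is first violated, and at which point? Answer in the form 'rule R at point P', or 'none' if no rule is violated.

rule 1 at point 4

Zone of each point (C = within 1σ̂, B = 1σ̂–2σ̂, A = 2σ̂–3σ̂, * = beyond 3σ̂; sign = side of CL): 1:+C, 2:+C, 3:+B, 4:+*, 5:-C, 6:-C, 7:-C, 8:+C, 9:+B, 10:+C, 11:-C, 12:-C, 13:-C
Rule 1 (one point beyond the 3σ limits) is satisfied at point 4.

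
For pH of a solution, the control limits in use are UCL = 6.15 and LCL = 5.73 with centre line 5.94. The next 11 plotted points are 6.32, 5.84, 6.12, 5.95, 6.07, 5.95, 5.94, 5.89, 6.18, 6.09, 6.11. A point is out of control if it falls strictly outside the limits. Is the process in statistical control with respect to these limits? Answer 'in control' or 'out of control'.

out of control

Compare each point to [5.73, 6.15]: sample 1 = 6.32 > UCL; sample 9 = 6.18 > UCL.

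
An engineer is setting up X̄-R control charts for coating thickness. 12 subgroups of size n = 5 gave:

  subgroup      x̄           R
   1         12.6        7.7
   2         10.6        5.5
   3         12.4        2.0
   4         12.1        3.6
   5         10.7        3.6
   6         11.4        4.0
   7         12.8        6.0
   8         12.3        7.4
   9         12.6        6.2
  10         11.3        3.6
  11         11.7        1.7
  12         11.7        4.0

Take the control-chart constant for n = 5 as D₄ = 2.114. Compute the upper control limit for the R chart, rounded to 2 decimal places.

9.74

R̄ = (7.7 + 5.5 + 2.0 + 3.6 + 3.6 + 4.0 + 6.0 + 7.4 + 6.2 + 3.6 + 1.7 + 4.0) / 12 = 55.3000 / 12 = 4.6083
UCL_R = D₄·R̄ = 2.114 × 4.6083 = 9.7420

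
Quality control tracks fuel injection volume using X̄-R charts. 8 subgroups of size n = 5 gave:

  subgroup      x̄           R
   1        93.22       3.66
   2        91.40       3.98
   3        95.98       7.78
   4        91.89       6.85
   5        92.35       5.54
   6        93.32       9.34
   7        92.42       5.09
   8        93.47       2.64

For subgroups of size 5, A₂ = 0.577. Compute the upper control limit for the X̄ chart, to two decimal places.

X̄̄ = (93.22 + 91.40 + 95.98 + 91.89 + 92.35 + 93.32 + 92.42 + 93.47) / 8 = 744.0500 / 8 = 93.0062
R̄ = (3.66 + 3.98 + 7.78 + 6.85 + 5.54 + 9.34 + 5.09 + 2.64) / 8 = 44.8800 / 8 = 5.6100
UCL = X̄̄ + A₂·R̄ = 93.0062 + 0.577 × 5.6100 = 96.2432

96.24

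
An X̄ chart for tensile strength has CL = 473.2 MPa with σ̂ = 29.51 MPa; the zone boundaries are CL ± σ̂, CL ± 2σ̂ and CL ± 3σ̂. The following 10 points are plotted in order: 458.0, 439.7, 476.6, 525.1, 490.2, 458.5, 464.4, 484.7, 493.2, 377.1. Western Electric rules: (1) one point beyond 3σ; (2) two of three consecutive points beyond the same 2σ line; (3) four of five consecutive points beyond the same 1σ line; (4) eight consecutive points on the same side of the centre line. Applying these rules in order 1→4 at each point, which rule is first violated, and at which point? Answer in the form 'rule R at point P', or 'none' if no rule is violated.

Zone of each point (C = within 1σ̂, B = 1σ̂–2σ̂, A = 2σ̂–3σ̂, * = beyond 3σ̂; sign = side of CL): 1:-C, 2:-B, 3:+C, 4:+B, 5:+C, 6:-C, 7:-C, 8:+C, 9:+C, 10:-*
Rule 1 (one point beyond the 3σ limits) is satisfied at point 10.

rule 1 at point 10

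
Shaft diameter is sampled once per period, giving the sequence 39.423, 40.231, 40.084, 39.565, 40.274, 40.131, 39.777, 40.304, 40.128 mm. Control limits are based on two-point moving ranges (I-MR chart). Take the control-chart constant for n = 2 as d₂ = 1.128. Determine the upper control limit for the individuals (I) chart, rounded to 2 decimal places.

41.12

X̄ = (39.423 + 40.231 + 40.084 + 39.565 + 40.274 + 40.131 + 39.777 + 40.304 + 40.128) / 9 = 39.9908
Moving ranges: 0.808, 0.147, 0.519, 0.709, 0.143, 0.354, 0.527, 0.176; M̄R̄ = 3.3830 / 8 = 0.4229
UCL = X̄ + 3·M̄R̄/d₂ = 39.9908 + 3 × 0.4229 / 1.128 = 41.1154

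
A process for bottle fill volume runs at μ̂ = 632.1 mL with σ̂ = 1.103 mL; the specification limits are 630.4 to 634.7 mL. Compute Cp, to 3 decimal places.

Cp = (USL − LSL) / (6σ̂) = (634.7 − 630.4) / (6 × 1.103) = 4.3000 / 6.6180 = 0.6497

0.650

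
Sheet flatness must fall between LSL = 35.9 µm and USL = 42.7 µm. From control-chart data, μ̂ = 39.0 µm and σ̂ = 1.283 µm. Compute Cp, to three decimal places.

Cp = (USL − LSL) / (6σ̂) = (42.7 − 35.9) / (6 × 1.283) = 6.8000 / 7.6980 = 0.8833

0.883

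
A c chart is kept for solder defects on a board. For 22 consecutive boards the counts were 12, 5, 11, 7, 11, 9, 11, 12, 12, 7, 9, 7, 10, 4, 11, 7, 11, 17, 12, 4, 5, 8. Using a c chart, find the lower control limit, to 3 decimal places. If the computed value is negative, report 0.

c̄ = (12 + 5 + 11 + 7 + 11 + 9 + 11 + 12 + 12 + 7 + 9 + 7 + 10 + 4 + 11 + 7 + 11 + 17 + 12 + 4 + 5 + 8) / 22 = 202 / 22 = 9.1818
LCL = c̄ − 3√c̄ = 9.1818 − 3 × 3.0302 = 0.0914

0.091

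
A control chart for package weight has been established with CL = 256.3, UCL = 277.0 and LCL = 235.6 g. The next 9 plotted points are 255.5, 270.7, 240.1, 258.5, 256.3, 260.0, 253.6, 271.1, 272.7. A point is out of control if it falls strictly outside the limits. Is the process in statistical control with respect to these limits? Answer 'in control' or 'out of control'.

All 9 points lie within [235.6, 277.0].

in control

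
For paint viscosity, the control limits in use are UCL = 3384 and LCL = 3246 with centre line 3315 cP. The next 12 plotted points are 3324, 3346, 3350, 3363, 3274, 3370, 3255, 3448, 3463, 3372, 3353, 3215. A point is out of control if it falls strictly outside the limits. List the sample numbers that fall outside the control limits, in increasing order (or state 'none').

8, 9, 12

Compare each point to [3246, 3384]: sample 8 = 3448 > UCL; sample 9 = 3463 > UCL; sample 12 = 3215 < LCL.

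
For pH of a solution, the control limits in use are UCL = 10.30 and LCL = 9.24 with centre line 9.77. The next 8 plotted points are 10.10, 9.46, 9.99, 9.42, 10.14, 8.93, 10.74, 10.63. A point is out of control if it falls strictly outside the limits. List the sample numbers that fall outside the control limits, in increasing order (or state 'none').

6, 7, 8

Compare each point to [9.24, 10.30]: sample 6 = 8.93 < LCL; sample 7 = 10.74 > UCL; sample 8 = 10.63 > UCL.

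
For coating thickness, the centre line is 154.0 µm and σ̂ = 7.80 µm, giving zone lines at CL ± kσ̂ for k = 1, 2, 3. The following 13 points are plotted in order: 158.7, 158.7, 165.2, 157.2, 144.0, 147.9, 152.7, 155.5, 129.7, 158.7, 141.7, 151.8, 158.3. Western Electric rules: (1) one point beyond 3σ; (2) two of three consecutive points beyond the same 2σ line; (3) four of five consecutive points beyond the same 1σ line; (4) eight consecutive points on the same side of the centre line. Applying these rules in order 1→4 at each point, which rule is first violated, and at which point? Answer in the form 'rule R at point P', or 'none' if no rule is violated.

rule 1 at point 9

Zone of each point (C = within 1σ̂, B = 1σ̂–2σ̂, A = 2σ̂–3σ̂, * = beyond 3σ̂; sign = side of CL): 1:+C, 2:+C, 3:+B, 4:+C, 5:-B, 6:-C, 7:-C, 8:+C, 9:-*, 10:+C, 11:-B, 12:-C, 13:+C
Rule 1 (one point beyond the 3σ limits) is satisfied at point 9.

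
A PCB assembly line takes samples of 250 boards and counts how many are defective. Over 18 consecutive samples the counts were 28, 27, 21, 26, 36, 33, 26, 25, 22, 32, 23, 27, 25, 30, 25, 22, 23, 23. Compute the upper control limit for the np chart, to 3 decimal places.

p̄ = Σdᵢ / (k·n) = 474 / (18 × 250) = 0.10533
UCL = np̄ + 3·√(np̄(1−p̄)) = 26.3333 + 3 × √(26.3333×0.89467) = 26.3333 + 3 × 4.8538 = 40.8948

40.895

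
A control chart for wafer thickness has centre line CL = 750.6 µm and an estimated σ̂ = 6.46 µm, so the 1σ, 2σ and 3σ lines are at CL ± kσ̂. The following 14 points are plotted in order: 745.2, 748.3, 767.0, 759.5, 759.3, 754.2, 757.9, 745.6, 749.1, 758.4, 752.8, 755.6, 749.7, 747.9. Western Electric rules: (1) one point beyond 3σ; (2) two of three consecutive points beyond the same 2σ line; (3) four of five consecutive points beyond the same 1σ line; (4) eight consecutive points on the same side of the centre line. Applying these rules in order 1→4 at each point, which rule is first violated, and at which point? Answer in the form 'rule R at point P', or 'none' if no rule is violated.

rule 3 at point 7

Zone of each point (C = within 1σ̂, B = 1σ̂–2σ̂, A = 2σ̂–3σ̂, * = beyond 3σ̂; sign = side of CL): 1:-C, 2:-C, 3:+A, 4:+B, 5:+B, 6:+C, 7:+B, 8:-C, 9:-C, 10:+B, 11:+C, 12:+C, 13:-C, 14:-C
Rule 3 (four of five consecutive points beyond the same 1σ limit) is satisfied at point 7.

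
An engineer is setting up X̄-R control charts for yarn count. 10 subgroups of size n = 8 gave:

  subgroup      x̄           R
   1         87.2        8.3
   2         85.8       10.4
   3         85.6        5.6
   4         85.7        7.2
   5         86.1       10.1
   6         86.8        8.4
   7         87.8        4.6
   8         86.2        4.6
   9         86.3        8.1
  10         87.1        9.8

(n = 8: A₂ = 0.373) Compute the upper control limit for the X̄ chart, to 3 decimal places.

X̄̄ = (87.2 + 85.8 + 85.6 + 85.7 + 86.1 + 86.8 + 87.8 + 86.2 + 86.3 + 87.1) / 10 = 864.6000 / 10 = 86.4600
R̄ = (8.3 + 10.4 + 5.6 + 7.2 + 10.1 + 8.4 + 4.6 + 4.6 + 8.1 + 9.8) / 10 = 77.1000 / 10 = 7.7100
UCL = X̄̄ + A₂·R̄ = 86.4600 + 0.373 × 7.7100 = 89.3358

89.336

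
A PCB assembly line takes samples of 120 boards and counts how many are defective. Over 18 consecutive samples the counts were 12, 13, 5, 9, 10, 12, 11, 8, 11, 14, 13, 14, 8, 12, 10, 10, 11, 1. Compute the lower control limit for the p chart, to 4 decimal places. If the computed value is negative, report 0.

p̄ = Σdᵢ / (k·n) = 184 / (18 × 120) = 0.08519
LCL = p̄ − 3·√(p̄(1−p̄)/n) = 0.08519 − 3 × 0.02548 = 0.00873

0.0087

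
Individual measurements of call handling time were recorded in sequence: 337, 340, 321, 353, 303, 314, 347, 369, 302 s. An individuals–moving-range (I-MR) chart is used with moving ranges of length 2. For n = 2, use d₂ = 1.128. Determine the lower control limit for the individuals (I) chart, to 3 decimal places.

252.988

X̄ = (337 + 340 + 321 + 353 + 303 + 314 + 347 + 369 + 302) / 9 = 331.7778
Moving ranges: 3, 19, 32, 50, 11, 33, 22, 67; M̄R̄ = 237.0000 / 8 = 29.6250
LCL = X̄ − 3·M̄R̄/d₂ = 331.7778 − 3 × 29.6250 / 1.128 = 252.9879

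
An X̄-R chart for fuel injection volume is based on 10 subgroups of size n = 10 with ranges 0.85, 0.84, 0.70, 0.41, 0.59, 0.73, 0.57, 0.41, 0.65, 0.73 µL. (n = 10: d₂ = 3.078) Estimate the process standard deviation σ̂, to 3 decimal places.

0.211

R̄ = (0.85 + 0.84 + 0.70 + 0.41 + 0.59 + 0.73 + 0.57 + 0.41 + 0.65 + 0.73) / 10 = 0.6480
σ̂ = R̄ / d₂ = 0.6480 / 3.078 = 0.2105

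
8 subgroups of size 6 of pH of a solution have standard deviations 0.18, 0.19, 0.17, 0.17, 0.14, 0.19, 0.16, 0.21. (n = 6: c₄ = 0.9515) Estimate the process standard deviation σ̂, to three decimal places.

s̄ = (0.18 + 0.19 + 0.17 + 0.17 + 0.14 + 0.19 + 0.16 + 0.21) / 8 = 0.1763
σ̂ = s̄ / c₄ = 0.1763 / 0.9515 = 0.1852

0.185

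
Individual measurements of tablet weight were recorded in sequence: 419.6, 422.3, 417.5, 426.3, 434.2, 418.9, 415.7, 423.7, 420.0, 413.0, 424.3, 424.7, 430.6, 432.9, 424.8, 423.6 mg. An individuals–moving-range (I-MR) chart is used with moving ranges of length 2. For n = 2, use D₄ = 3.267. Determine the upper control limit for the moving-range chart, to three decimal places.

19.733

Moving ranges: 2.7, 4.8, 8.8, 7.9, 15.3, 3.2, 8.0, 3.7, 7.0, 11.3, 0.4, 5.9, 2.3, 8.1, 1.2; M̄R̄ = 90.6000 / 15 = 6.0400
UCL_MR = D₄·M̄R̄ = 3.267 × 6.0400 = 19.7327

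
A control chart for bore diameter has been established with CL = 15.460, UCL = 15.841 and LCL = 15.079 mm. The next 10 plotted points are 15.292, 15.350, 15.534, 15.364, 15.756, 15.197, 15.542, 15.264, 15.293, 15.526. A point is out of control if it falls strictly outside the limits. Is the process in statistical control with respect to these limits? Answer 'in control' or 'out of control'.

in control

All 10 points lie within [15.079, 15.841].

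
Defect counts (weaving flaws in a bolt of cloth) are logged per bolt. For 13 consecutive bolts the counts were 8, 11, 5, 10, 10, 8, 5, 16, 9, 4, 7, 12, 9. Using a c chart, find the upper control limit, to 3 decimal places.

17.653

c̄ = (8 + 11 + 5 + 10 + 10 + 8 + 5 + 16 + 9 + 4 + 7 + 12 + 9) / 13 = 114 / 13 = 8.7692
UCL = c̄ + 3√c̄ = 8.7692 + 3 × √8.7692 = 8.7692 + 3 × 2.9613 = 17.6531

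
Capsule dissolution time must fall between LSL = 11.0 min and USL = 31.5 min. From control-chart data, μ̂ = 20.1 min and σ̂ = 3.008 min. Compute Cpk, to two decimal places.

Cpu = (USL − μ̂) / (3σ̂) = (31.5 − 20.1) / (3 × 3.008) = 1.2633; Cpl = (μ̂ − LSL) / (3σ̂) = (20.1 − 11.0) / (3 × 3.008) = 1.0084; Cpk = min(Cpu, Cpl) = 1.0084

1.01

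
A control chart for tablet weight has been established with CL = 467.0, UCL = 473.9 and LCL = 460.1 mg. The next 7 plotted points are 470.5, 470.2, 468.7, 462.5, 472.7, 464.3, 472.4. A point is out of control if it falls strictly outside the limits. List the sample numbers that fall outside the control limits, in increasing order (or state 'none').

All 7 points lie within [460.1, 473.9].

none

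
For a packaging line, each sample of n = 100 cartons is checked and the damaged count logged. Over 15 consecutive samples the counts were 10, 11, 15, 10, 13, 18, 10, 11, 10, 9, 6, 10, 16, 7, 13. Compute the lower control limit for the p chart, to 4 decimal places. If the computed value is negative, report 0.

p̄ = Σdᵢ / (k·n) = 169 / (15 × 100) = 0.11267
LCL = p̄ − 3·√(p̄(1−p̄)/n) = 0.11267 − 3 × 0.03162 = 0.01781

0.0178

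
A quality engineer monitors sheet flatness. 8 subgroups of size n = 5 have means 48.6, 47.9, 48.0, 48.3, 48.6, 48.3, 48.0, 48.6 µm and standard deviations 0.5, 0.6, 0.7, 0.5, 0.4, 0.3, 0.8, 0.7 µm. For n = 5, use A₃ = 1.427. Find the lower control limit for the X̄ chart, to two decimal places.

47.48

X̄̄ = (48.6 + 47.9 + 48.0 + 48.3 + 48.6 + 48.3 + 48.0 + 48.6) / 8 = 48.2875
s̄ = (0.5 + 0.6 + 0.7 + 0.5 + 0.4 + 0.3 + 0.8 + 0.7) / 8 = 0.5625
LCL = X̄̄ − A₃·s̄ = 48.2875 − 1.427 × 0.5625 = 47.4848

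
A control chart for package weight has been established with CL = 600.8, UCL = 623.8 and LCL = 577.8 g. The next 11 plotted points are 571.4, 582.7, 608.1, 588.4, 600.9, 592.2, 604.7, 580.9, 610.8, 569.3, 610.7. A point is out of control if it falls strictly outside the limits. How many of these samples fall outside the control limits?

2

Compare each point to [577.8, 623.8]: sample 1 = 571.4 < LCL; sample 10 = 569.3 < LCL.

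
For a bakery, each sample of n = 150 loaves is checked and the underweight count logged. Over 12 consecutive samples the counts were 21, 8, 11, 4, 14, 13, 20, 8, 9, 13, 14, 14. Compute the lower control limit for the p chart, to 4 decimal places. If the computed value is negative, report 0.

p̄ = Σdᵢ / (k·n) = 149 / (12 × 150) = 0.08278
LCL = p̄ − 3·√(p̄(1−p̄)/n) = 0.08278 − 3 × 0.02250 = 0.01528

0.0153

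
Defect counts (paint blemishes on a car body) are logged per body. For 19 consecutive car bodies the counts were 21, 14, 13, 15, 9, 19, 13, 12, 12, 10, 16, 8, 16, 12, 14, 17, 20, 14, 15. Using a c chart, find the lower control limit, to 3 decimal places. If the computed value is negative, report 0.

2.901

c̄ = (21 + 14 + 13 + 15 + 9 + 19 + 13 + 12 + 12 + 10 + 16 + 8 + 16 + 12 + 14 + 17 + 20 + 14 + 15) / 19 = 270 / 19 = 14.2105
LCL = c̄ − 3√c̄ = 14.2105 − 3 × 3.7697 = 2.9015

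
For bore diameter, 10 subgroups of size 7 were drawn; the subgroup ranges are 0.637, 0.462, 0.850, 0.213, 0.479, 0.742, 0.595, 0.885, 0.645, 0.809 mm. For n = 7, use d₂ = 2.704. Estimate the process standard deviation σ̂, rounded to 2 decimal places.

0.23

R̄ = (0.637 + 0.462 + 0.850 + 0.213 + 0.479 + 0.742 + 0.595 + 0.885 + 0.645 + 0.809) / 10 = 0.6317
σ̂ = R̄ / d₂ = 0.6317 / 2.704 = 0.2336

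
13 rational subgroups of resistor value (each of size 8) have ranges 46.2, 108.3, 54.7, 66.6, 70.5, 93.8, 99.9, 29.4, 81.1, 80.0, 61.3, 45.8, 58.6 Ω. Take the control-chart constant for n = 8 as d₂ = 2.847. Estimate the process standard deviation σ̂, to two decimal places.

R̄ = (46.2 + 108.3 + 54.7 + 66.6 + 70.5 + 93.8 + 99.9 + 29.4 + 81.1 + 80.0 + 61.3 + 45.8 + 58.6) / 13 = 68.9385
σ̂ = R̄ / d₂ = 68.9385 / 2.847 = 24.2144

24.21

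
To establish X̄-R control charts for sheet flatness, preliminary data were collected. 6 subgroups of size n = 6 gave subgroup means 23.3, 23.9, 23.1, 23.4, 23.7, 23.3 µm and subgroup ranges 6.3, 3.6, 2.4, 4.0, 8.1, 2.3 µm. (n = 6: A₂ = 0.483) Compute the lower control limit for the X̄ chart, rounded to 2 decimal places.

X̄̄ = (23.3 + 23.9 + 23.1 + 23.4 + 23.7 + 23.3) / 6 = 140.7000 / 6 = 23.4500
R̄ = (6.3 + 3.6 + 2.4 + 4.0 + 8.1 + 2.3) / 6 = 26.7000 / 6 = 4.4500
LCL = X̄̄ − A₂·R̄ = 23.4500 − 0.483 × 4.4500 = 21.3006

21.30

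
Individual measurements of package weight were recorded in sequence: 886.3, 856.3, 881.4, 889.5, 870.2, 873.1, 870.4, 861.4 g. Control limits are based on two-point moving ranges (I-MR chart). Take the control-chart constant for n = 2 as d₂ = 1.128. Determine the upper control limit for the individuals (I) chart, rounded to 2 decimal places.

X̄ = (886.3 + 856.3 + 881.4 + 889.5 + 870.2 + 873.1 + 870.4 + 861.4) / 8 = 873.5750
Moving ranges: 30.0, 25.1, 8.1, 19.3, 2.9, 2.7, 9.0; M̄R̄ = 97.1000 / 7 = 13.8714
UCL = X̄ + 3·M̄R̄/d₂ = 873.5750 + 3 × 13.8714 / 1.128 = 910.4671

910.47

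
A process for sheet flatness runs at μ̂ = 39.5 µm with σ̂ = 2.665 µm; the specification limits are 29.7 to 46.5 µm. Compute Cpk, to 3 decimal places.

0.876

Cpu = (USL − μ̂) / (3σ̂) = (46.5 − 39.5) / (3 × 2.665) = 0.8755; Cpl = (μ̂ − LSL) / (3σ̂) = (39.5 − 29.7) / (3 × 2.665) = 1.2258; Cpk = min(Cpu, Cpl) = 0.8755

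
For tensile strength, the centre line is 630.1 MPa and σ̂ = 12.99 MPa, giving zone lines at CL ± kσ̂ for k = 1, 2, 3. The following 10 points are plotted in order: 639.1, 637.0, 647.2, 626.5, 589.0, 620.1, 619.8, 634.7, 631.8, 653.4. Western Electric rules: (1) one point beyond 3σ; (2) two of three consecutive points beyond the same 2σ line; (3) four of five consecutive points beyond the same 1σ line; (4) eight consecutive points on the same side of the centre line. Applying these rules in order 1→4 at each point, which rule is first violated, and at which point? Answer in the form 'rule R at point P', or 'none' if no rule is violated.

rule 1 at point 5

Zone of each point (C = within 1σ̂, B = 1σ̂–2σ̂, A = 2σ̂–3σ̂, * = beyond 3σ̂; sign = side of CL): 1:+C, 2:+C, 3:+B, 4:-C, 5:-*, 6:-C, 7:-C, 8:+C, 9:+C, 10:+B
Rule 1 (one point beyond the 3σ limits) is satisfied at point 5.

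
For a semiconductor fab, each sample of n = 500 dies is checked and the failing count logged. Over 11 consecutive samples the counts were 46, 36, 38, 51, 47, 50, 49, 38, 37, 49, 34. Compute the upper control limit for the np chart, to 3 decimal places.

p̄ = Σdᵢ / (k·n) = 475 / (11 × 500) = 0.08636
UCL = np̄ + 3·√(np̄(1−p̄)) = 43.1818 + 3 × √(43.1818×0.91364) = 43.1818 + 3 × 6.2811 = 62.0252

62.025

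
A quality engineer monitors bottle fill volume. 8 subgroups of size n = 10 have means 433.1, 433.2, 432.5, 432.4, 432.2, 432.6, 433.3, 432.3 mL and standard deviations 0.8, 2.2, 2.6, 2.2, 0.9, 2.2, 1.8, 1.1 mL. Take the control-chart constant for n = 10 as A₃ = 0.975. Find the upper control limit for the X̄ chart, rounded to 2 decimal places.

X̄̄ = (433.1 + 433.2 + 432.5 + 432.4 + 432.2 + 432.6 + 433.3 + 432.3) / 8 = 432.7000
s̄ = (0.8 + 2.2 + 2.6 + 2.2 + 0.9 + 2.2 + 1.8 + 1.1) / 8 = 1.7250
UCL = X̄̄ + A₃·s̄ = 432.7000 + 0.975 × 1.7250 = 434.3819

434.38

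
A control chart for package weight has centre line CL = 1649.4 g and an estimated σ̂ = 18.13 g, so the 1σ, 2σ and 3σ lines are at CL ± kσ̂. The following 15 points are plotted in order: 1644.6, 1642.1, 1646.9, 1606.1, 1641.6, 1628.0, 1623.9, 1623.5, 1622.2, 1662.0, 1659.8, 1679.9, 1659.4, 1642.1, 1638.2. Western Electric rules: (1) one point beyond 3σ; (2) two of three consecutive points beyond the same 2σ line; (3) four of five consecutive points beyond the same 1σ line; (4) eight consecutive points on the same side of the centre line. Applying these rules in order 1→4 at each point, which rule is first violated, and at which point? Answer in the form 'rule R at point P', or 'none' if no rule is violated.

Zone of each point (C = within 1σ̂, B = 1σ̂–2σ̂, A = 2σ̂–3σ̂, * = beyond 3σ̂; sign = side of CL): 1:-C, 2:-C, 3:-C, 4:-A, 5:-C, 6:-B, 7:-B, 8:-B, 9:-B, 10:+C, 11:+C, 12:+B, 13:+C, 14:-C, 15:-C
Rule 3 (four of five consecutive points beyond the same 1σ limit) is satisfied at point 8.

rule 3 at point 8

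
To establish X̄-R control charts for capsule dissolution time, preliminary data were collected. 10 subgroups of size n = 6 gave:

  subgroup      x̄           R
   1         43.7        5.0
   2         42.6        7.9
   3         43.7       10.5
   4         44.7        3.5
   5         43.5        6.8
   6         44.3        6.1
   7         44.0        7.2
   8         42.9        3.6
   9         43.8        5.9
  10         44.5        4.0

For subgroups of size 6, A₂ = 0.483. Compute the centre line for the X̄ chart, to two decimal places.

43.77

X̄̄ = (43.7 + 42.6 + 43.7 + 44.7 + 43.5 + 44.3 + 44.0 + 42.9 + 43.8 + 44.5) / 10 = 437.7000 / 10 = 43.7700
CL = X̄̄ = 43.7700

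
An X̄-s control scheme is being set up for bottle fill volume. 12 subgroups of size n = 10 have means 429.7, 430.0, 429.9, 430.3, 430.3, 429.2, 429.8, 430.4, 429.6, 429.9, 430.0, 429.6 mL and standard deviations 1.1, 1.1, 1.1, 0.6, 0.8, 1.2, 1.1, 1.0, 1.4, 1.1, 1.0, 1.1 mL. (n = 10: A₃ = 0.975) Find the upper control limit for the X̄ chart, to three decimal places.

430.915

X̄̄ = (429.7 + 430.0 + 429.9 + 430.3 + 430.3 + 429.2 + 429.8 + 430.4 + 429.6 + 429.9 + 430.0 + 429.6) / 12 = 429.8917
s̄ = (1.1 + 1.1 + 1.1 + 0.6 + 0.8 + 1.2 + 1.1 + 1.0 + 1.4 + 1.1 + 1.0 + 1.1) / 12 = 1.0500
UCL = X̄̄ + A₃·s̄ = 429.8917 + 0.975 × 1.0500 = 430.9154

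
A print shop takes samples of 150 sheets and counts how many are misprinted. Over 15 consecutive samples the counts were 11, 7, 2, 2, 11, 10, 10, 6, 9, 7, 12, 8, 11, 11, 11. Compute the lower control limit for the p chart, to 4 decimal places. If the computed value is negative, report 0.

p̄ = Σdᵢ / (k·n) = 128 / (15 × 150) = 0.05689
LCL = p̄ − 3·√(p̄(1−p̄)/n) = 0.05689 − 3 × 0.01891 = 0.00015

0.0002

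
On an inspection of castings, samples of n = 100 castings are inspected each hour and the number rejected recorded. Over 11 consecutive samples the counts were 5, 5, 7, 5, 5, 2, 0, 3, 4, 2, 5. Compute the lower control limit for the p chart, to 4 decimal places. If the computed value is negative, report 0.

p̄ = Σdᵢ / (k·n) = 43 / (11 × 100) = 0.03909
LCL = p̄ − 3·√(p̄(1−p̄)/n) = 0.03909 − 3 × 0.01938 = -0.01905 → 0 (negative, so LCL = 0)

0.0000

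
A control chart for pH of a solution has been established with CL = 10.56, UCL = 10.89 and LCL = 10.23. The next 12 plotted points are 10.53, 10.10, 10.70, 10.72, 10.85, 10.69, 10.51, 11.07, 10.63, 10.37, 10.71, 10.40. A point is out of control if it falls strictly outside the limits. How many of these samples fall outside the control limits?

Compare each point to [10.23, 10.89]: sample 2 = 10.10 < LCL; sample 8 = 11.07 > UCL.

2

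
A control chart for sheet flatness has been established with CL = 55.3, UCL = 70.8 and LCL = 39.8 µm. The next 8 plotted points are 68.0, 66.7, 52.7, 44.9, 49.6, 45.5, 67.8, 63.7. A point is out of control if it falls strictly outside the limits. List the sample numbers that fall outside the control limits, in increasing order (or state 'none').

All 8 points lie within [39.8, 70.8].

none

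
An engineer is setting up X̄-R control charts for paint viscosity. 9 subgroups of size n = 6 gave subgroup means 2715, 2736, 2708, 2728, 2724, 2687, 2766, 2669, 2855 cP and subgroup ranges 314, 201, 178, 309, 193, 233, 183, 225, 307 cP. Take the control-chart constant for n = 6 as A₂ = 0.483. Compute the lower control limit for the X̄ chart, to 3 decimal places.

X̄̄ = (2715 + 2736 + 2708 + 2728 + 2724 + 2687 + 2766 + 2669 + 2855) / 9 = 24588.0000 / 9 = 2732.0000
R̄ = (314 + 201 + 178 + 309 + 193 + 233 + 183 + 225 + 307) / 9 = 2143.0000 / 9 = 238.1111
LCL = X̄̄ − A₂·R̄ = 2732.0000 − 0.483 × 238.1111 = 2616.9923

2616.992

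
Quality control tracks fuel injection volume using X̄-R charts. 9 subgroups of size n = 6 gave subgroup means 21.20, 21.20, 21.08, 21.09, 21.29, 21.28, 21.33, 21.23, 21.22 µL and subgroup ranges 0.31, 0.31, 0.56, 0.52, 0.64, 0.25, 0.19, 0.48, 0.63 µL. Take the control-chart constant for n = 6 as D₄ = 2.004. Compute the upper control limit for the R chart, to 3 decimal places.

R̄ = (0.31 + 0.31 + 0.56 + 0.52 + 0.64 + 0.25 + 0.19 + 0.48 + 0.63) / 9 = 3.8900 / 9 = 0.4322
UCL_R = D₄·R̄ = 2.004 × 0.4322 = 0.8662

0.866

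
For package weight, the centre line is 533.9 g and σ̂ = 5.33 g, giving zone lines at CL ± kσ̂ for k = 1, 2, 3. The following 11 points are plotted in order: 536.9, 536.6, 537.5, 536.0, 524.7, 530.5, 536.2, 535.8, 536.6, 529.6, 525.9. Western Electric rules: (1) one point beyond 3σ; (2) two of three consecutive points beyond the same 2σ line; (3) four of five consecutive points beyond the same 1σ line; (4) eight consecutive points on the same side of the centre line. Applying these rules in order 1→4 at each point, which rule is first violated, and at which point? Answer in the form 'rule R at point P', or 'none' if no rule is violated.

none

Zone of each point (C = within 1σ̂, B = 1σ̂–2σ̂, A = 2σ̂–3σ̂, * = beyond 3σ̂; sign = side of CL): 1:+C, 2:+C, 3:+C, 4:+C, 5:-B, 6:-C, 7:+C, 8:+C, 9:+C, 10:-C, 11:-B
No rule fires across all 11 points.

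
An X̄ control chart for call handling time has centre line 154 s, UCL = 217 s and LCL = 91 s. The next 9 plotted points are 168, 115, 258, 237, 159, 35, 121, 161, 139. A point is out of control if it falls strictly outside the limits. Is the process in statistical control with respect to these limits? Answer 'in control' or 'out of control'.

out of control

Compare each point to [91, 217]: sample 3 = 258 > UCL; sample 4 = 237 > UCL; sample 6 = 35 < LCL.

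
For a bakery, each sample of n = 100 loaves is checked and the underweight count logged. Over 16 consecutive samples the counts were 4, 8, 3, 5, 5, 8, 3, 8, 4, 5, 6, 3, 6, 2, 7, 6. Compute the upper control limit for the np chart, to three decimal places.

11.841

p̄ = Σdᵢ / (k·n) = 83 / (16 × 100) = 0.05187
UCL = np̄ + 3·√(np̄(1−p̄)) = 5.1875 + 3 × √(5.1875×0.94812) = 5.1875 + 3 × 2.2177 = 11.8407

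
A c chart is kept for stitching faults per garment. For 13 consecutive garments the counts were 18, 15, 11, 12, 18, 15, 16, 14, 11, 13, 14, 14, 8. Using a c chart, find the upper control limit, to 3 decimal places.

24.901

c̄ = (18 + 15 + 11 + 12 + 18 + 15 + 16 + 14 + 11 + 13 + 14 + 14 + 8) / 13 = 179 / 13 = 13.7692
UCL = c̄ + 3√c̄ = 13.7692 + 3 × √13.7692 = 13.7692 + 3 × 3.7107 = 24.9013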